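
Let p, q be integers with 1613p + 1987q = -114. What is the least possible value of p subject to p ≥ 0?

gcd(1987, 1613):
  1987 = 1×1613 + 374
  1613 = 4×374 + 117
  374 = 3×117 + 23
  117 = 5×23 + 2
  23 = 11×2 + 1
  2 = 2×1
so gcd(1987, 1613) = 1.
1 divides -114, so solutions exist.
Back-substitute for Bézout coefficients:
  1 = 23 - 11×2
  ... = 1613×(-951) + 1987×(772)
Scale by -114/1 = -114: (p₀, q₀) = (108414, -88008).
General solution: p = 108414 + 1987t, q = -88008 - 1613t for integer t.
p ≥ 0: smallest is 108414 mod 1987 = 1116 (at t = -54), with q = -906.

1116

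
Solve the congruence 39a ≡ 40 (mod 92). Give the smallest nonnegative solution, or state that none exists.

gcd(92, 39):
  92 = 2×39 + 14
  39 = 2×14 + 11
  14 = 1×11 + 3
  11 = 3×3 + 2
  3 = 1×2 + 1
  2 = 2×1
so gcd(92, 39) = 1.
1 divides 40, so solutions exist.
Back-substitute for Bézout coefficients:
  1 = 3 - 1×2
  ... = 39×(-33) + 92×(14)
So 39×(-33) ≡ 1 (mod 92); multiply by 40: a ≡ -1320 (mod 92).
Smallest nonnegative: a = -1320 mod 92 = 60.

60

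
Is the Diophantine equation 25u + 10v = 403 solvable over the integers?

no

gcd(25, 10):
  25 = 2·10 + 5
  10 = 2·5
so gcd(25, 10) = 5.
5 does not divide 403 (remainder 3), so no integer solutions.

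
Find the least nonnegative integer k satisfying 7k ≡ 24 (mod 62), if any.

gcd(62, 7) = 1  (62 = 8×7 + 6, 7 = 1×6 + 1, 6 = 6×1).
1 divides 24, so solutions exist.
Back-substituting, 7×(9) + 62×(-1) = 1.
So 7×(9) ≡ 1 (mod 62); multiply by 24: k ≡ 216 (mod 62).
Smallest nonnegative: k = 216 mod 62 = 30.

30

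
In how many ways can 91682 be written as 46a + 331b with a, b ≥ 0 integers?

6

gcd(331, 46) = 1  (331 = 7·46 + 9, 46 = 5·9 + 1, 9 = 9·1).
Back-substituting, 46·(36) + 331·(-5) = 1.
Scale by 91682: one solution is (3300552, -458410). Reduce a mod 331: (151, 256).
General: a = 151 + 331t, b = 256 - 46t.
a ≥ 0 ⇒ t ≥ 0; b ≥ 0 ⇒ t ≤ 5. So t ∈ [0, 5]: 6 solutions.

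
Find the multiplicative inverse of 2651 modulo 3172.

207

gcd(3172, 2651) = 1  (3172 = 1·2651 + 521, 2651 = 5·521 + 46, 521 = 11·46 + 15, 46 = 3·15 + 1, 15 = 15·1).
Back-substituting, 2651·(207) + 3172·(-173) = 1.
So 2651·207 ≡ 1 (mod 3172), and 207 mod 3172 = 207.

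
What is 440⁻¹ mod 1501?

1020

gcd(1501, 440) = 1  (1501 = 3·440 + 181, 440 = 2·181 + 78, 181 = 2·78 + 25, 78 = 3·25 + 3, 25 = 8·3 + 1, 3 = 3·1).
Back-substituting, 440·(-481) + 1501·(141) = 1.
So 440·-481 ≡ 1 (mod 1501), and -481 mod 1501 = 1020.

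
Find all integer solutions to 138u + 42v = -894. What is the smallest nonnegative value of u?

gcd(138, 42) = 6.
6 divides -894, so solutions exist.
By Bézout, 138·(-3) + 42·(10) = 6.
Scale by -894/6 = -149: (u₀, v₀) = (447, -1490).
General solution: u = 447 + 7t, v = -1490 - 23t for integer t.
u ≥ 0: smallest is 447 mod 7 = 6 (at t = -63), with v = -41.

6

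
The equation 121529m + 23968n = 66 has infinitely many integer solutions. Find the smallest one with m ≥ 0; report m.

20690

gcd(121529, 23968):
  121529 = 5×23968 + 1689
  23968 = 14×1689 + 322
  1689 = 5×322 + 79
  322 = 4×79 + 6
  79 = 13×6 + 1
  6 = 6×1
so gcd(121529, 23968) = 1.
1 divides 66, so solutions exist.
Back-substitute for Bézout coefficients:
  1 = 79 - 13×6
  ... = 121529×(3945) + 23968×(-20003)
Scale by 66/1 = 66: (m₀, n₀) = (260370, -1320198).
General solution: m = 260370 + 23968t, n = -1320198 - 121529t for integer t.
m ≥ 0: smallest is 260370 mod 23968 = 20690 (at t = -10), with n = -104908.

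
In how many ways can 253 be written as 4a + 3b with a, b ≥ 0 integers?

gcd(4, 3):
  4 = 1·3 + 1
  3 = 3·1
so gcd(4, 3) = 1.
Back-substitute for Bézout coefficients:
  1 = 4 - 1·3
  ... = 4·(1) + 3·(-1)
Scale by 253: one solution is (253, -253). Reduce a mod 3: (1, 83).
General: a = 1 + 3t, b = 83 - 4t.
a ≥ 0 ⇒ t ≥ 0; b ≥ 0 ⇒ t ≤ 20. So t ∈ [0, 20]: 21 solutions.

21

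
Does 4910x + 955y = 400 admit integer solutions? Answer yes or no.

gcd(4910, 955):
  4910 = 5×955 + 135
  955 = 7×135 + 10
  135 = 13×10 + 5
  10 = 2×5
so gcd(4910, 955) = 5.
5 divides 400, so integer solutions exist.

yes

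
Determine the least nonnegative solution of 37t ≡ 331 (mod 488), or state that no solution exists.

431

gcd(488, 37) = 1.
1 divides 331, so solutions exist.
By Bézout, 37×(-211) + 488×(16) = 1.
So 37×(-211) ≡ 1 (mod 488); multiply by 331: t ≡ -69841 (mod 488).
Smallest nonnegative: t = -69841 mod 488 = 431.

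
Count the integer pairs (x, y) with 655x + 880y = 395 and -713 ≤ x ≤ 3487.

24

gcd(880, 655):
  880 = 1*655 + 225
  655 = 2*225 + 205
  225 = 1*205 + 20
  205 = 10*20 + 5
  20 = 4*5
so gcd(880, 655) = 5.
Back-substitute for Bézout coefficients:
  5 = 205 - 10*20
  ... = 655*(43) + 880*(-32)
Scale by 79: particular solution (3397, -2528); reduce x mod 176: (53, -39).
General solution: x = 53 + 176t, y = -39 - 131t for integer t.
-713 ≤ 53 + 176t ≤ 3487 gives t ∈ [-4, 19], which is 24 values.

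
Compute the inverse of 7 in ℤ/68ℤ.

gcd(68, 7):
  68 = 9×7 + 5
  7 = 1×5 + 2
  5 = 2×2 + 1
  2 = 2×1
so gcd(68, 7) = 1.
Back-substitute for Bézout coefficients:
  1 = 5 - 2×2
  ... = 7×(-29) + 68×(3)
So 7×-29 ≡ 1 (mod 68), and -29 mod 68 = 39.

39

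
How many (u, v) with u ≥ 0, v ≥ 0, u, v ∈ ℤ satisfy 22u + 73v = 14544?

gcd(73, 22) = 1  (73 = 3*22 + 7, 22 = 3*7 + 1, 7 = 7*1).
Back-substituting, 22*(10) + 73*(-3) = 1.
Scale by 14544: one solution is (145440, -43632). Reduce u mod 73: (24, 192).
General: u = 24 + 73t, v = 192 - 22t.
u ≥ 0 ⇒ t ≥ 0; v ≥ 0 ⇒ t ≤ 8. So t ∈ [0, 8]: 9 solutions.

9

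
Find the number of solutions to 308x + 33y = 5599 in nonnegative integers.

6

gcd(308, 33) = 11.
By Bézout, 308*(1) + 33*(-9) = 11.
One solution: (2, 151).
General: x = 2 + 3t, y = 151 - 28t.
x ≥ 0 ⇒ t ≥ 0; y ≥ 0 ⇒ t ≤ 5. So t ∈ [0, 5]: 6 solutions.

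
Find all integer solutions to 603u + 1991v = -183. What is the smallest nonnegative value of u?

911

gcd(1991, 603):
  1991 = 3*603 + 182
  603 = 3*182 + 57
  182 = 3*57 + 11
  57 = 5*11 + 2
  11 = 5*2 + 1
  2 = 2*1
so gcd(1991, 603) = 1.
1 divides -183, so solutions exist.
Back-substitute for Bézout coefficients:
  1 = 11 - 5*2
  ... = 603*(-908) + 1991*(275)
Scale by -183/1 = -183: (u₀, v₀) = (166164, -50325).
General solution: u = 166164 + 1991t, v = -50325 - 603t for integer t.
u ≥ 0: smallest is 166164 mod 1991 = 911 (at t = -83), with v = -276.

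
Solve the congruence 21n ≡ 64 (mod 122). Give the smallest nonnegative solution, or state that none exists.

96

gcd(122, 21) = 1  (122 = 5·21 + 17, 21 = 1·17 + 4, 17 = 4·4 + 1, 4 = 4·1).
1 divides 64, so solutions exist.
Back-substituting, 21·(-29) + 122·(5) = 1.
So 21·(-29) ≡ 1 (mod 122); multiply by 64: n ≡ -1856 (mod 122).
Smallest nonnegative: n = -1856 mod 122 = 96.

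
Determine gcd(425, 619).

gcd(619, 425):
  619 = 1·425 + 194
  425 = 2·194 + 37
  194 = 5·37 + 9
  37 = 4·9 + 1
  9 = 9·1
so gcd(619, 425) = 1.

1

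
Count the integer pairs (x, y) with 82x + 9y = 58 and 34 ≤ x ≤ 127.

10

gcd(82, 9):
  82 = 9*9 + 1
  9 = 9*1
so gcd(82, 9) = 1.
Back-substitute for Bézout coefficients:
  1 = 82 - 9*9
  ... = 82*(1) + 9*(-9)
Scale by 58: particular solution (58, -522); reduce x mod 9: (4, -30).
General solution: x = 4 + 9t, y = -30 - 82t for integer t.
34 ≤ 4 + 9t ≤ 127 gives t ∈ [4, 13], which is 10 values.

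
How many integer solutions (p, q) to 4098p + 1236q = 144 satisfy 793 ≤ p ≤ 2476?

gcd(4098, 1236) = 6  (4098 = 3*1236 + 390, 1236 = 3*390 + 66, 390 = 5*66 + 60, 66 = 1*60 + 6, 60 = 10*6).
Back-substituting, 4098*(-19) + 1236*(63) = 6.
Scale by 24: particular solution (-456, 1512); reduce p mod 206: (162, -537).
General solution: p = 162 + 206t, q = -537 - 683t for integer t.
793 ≤ 162 + 206t ≤ 2476 gives t ∈ [4, 11], which is 8 values.

8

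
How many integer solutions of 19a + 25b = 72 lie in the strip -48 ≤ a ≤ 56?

4

gcd(25, 19) = 1.
By Bézout, 19×(4) + 25×(-3) = 1.
Particular solution: (13, -7).
General solution: a = 13 + 25t, b = -7 - 19t for integer t.
-48 ≤ 13 + 25t ≤ 56 gives t ∈ [-2, 1], which is 4 values.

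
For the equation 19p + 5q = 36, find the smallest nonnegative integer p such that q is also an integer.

gcd(19, 5):
  19 = 3*5 + 4
  5 = 1*4 + 1
  4 = 4*1
so gcd(19, 5) = 1.
1 divides 36, so solutions exist.
Back-substitute for Bézout coefficients:
  1 = 5 - 1*4
  ... = 19*(-1) + 5*(4)
Scale by 36/1 = 36: (p₀, q₀) = (-36, 144).
General solution: p = -36 + 5t, q = 144 - 19t for integer t.
p ≥ 0: smallest is -36 mod 5 = 4 (at t = 8), with q = -8.

4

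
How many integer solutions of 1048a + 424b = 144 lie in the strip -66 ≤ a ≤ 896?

gcd(1048, 424):
  1048 = 2*424 + 200
  424 = 2*200 + 24
  200 = 8*24 + 8
  24 = 3*8
so gcd(1048, 424) = 8.
Back-substitute for Bézout coefficients:
  8 = 200 - 8*24
  ... = 1048*(17) + 424*(-42)
Scale by 18: particular solution (306, -756); reduce a mod 53: (41, -101).
General solution: a = 41 + 53t, b = -101 - 131t for integer t.
-66 ≤ 41 + 53t ≤ 896 gives t ∈ [-2, 16], which is 19 values.

19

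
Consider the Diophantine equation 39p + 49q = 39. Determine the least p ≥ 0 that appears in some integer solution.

1

gcd(49, 39) = 1  (49 = 1·39 + 10, 39 = 3·10 + 9, 10 = 1·9 + 1, 9 = 9·1).
1 divides 39, so solutions exist.
Back-substituting, 39·(-5) + 49·(4) = 1.
Scale by 39/1 = 39: (p₀, q₀) = (-195, 156).
General solution: p = -195 + 49t, q = 156 - 39t for integer t.
p ≥ 0: smallest is -195 mod 49 = 1 (at t = 4), with q = 0.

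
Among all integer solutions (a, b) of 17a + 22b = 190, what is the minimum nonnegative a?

6

gcd(22, 17):
  22 = 1·17 + 5
  17 = 3·5 + 2
  5 = 2·2 + 1
  2 = 2·1
so gcd(22, 17) = 1.
1 divides 190, so solutions exist.
Back-substitute for Bézout coefficients:
  1 = 5 - 2·2
  ... = 17·(-9) + 22·(7)
Scale by 190/1 = 190: (a₀, b₀) = (-1710, 1330).
General solution: a = -1710 + 22t, b = 1330 - 17t for integer t.
a ≥ 0: smallest is -1710 mod 22 = 6 (at t = 78), with b = 4.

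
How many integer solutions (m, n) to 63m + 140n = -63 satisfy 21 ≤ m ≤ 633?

30

gcd(140, 63) = 7  (140 = 2*63 + 14, 63 = 4*14 + 7, 14 = 2*7).
Back-substituting, 63*(9) + 140*(-4) = 7.
Scale by -9: particular solution (-81, 36); reduce m mod 20: (19, -9).
General solution: m = 19 + 20t, n = -9 - 9t for integer t.
21 ≤ 19 + 20t ≤ 633 gives t ∈ [1, 30], which is 30 values.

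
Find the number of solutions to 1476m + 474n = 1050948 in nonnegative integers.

9

gcd(1476, 474) = 6  (1476 = 3×474 + 54, 474 = 8×54 + 42, 54 = 1×42 + 12, 42 = 3×12 + 6, 12 = 2×6).
Back-substituting, 1476×(-35) + 474×(109) = 6.
Scale by 175158: one solution is (-6130530, 19092222). Reduce m mod 79: (28, 2130).
General: m = 28 + 79t, n = 2130 - 246t.
m ≥ 0 ⇒ t ≥ 0; n ≥ 0 ⇒ t ≤ 8. So t ∈ [0, 8]: 9 solutions.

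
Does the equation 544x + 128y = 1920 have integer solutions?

gcd(544, 128) = 32.
32 divides 1920, so integer solutions exist.

yes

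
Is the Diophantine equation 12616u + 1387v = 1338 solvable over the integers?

no

gcd(12616, 1387) = 19.
19 does not divide 1338 (remainder 8), so no integer solutions.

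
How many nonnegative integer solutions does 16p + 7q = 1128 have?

10

gcd(16, 7) = 1.
By Bézout, 16*(-3) + 7*(7) = 1.
One solution: (4, 152).
General: p = 4 + 7t, q = 152 - 16t.
p ≥ 0 ⇒ t ≥ 0; q ≥ 0 ⇒ t ≤ 9. So t ∈ [0, 9]: 10 solutions.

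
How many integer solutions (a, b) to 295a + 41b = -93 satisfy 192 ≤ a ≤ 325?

3

gcd(295, 41) = 1.
By Bézout, 295·(-5) + 41·(36) = 1.
Particular solution: (14, -103).
General solution: a = 14 + 41t, b = -103 - 295t for integer t.
192 ≤ 14 + 41t ≤ 325 gives t ∈ [5, 7], which is 3 values.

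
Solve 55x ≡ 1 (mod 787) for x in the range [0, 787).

601

gcd(787, 55) = 1  (787 = 14·55 + 17, 55 = 3·17 + 4, 17 = 4·4 + 1, 4 = 4·1).
Back-substituting, 55·(-186) + 787·(13) = 1.
So 55·-186 ≡ 1 (mod 787), and -186 mod 787 = 601.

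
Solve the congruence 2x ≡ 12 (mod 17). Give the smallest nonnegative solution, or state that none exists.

6

gcd(17, 2):
  17 = 8×2 + 1
  2 = 2×1
so gcd(17, 2) = 1.
1 divides 12, so solutions exist.
Back-substitute for Bézout coefficients:
  1 = 17 - 8×2
  ... = 2×(-8) + 17×(1)
So 2×(-8) ≡ 1 (mod 17); multiply by 12: x ≡ -96 (mod 17).
Smallest nonnegative: x = -96 mod 17 = 6.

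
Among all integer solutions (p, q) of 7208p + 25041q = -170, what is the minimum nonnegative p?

1202

gcd(25041, 7208) = 17  (25041 = 3*7208 + 3417, 7208 = 2*3417 + 374, 3417 = 9*374 + 51, 374 = 7*51 + 17, 51 = 3*17).
17 divides -170, so solutions exist.
Back-substituting, 7208*(469) + 25041*(-135) = 17.
Scale by -170/17 = -10: (p₀, q₀) = (-4690, 1350).
General solution: p = -4690 + 1473t, q = 1350 - 424t for integer t.
p ≥ 0: smallest is -4690 mod 1473 = 1202 (at t = 4), with q = -346.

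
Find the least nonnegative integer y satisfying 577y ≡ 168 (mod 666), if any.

492

gcd(666, 577):
  666 = 1×577 + 89
  577 = 6×89 + 43
  89 = 2×43 + 3
  43 = 14×3 + 1
  3 = 3×1
so gcd(666, 577) = 1.
1 divides 168, so solutions exist.
Back-substitute for Bézout coefficients:
  1 = 43 - 14×3
  ... = 577×(217) + 666×(-188)
So 577×(217) ≡ 1 (mod 666); multiply by 168: y ≡ 36456 (mod 666).
Smallest nonnegative: y = 36456 mod 666 = 492.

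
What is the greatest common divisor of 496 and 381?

1

gcd(496, 381):
  496 = 1×381 + 115
  381 = 3×115 + 36
  115 = 3×36 + 7
  36 = 5×7 + 1
  7 = 7×1
so gcd(496, 381) = 1.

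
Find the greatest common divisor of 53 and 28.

gcd(53, 28):
  53 = 1*28 + 25
  28 = 1*25 + 3
  25 = 8*3 + 1
  3 = 3*1
so gcd(53, 28) = 1.

1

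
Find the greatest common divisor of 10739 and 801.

1

gcd(10739, 801):
  10739 = 13*801 + 326
  801 = 2*326 + 149
  326 = 2*149 + 28
  149 = 5*28 + 9
  28 = 3*9 + 1
  9 = 9*1
so gcd(10739, 801) = 1.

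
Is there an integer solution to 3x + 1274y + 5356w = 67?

yes

gcd(1274, 3) = 1  (1274 = 424*3 + 2, 3 = 1*2 + 1, 2 = 2*1).
gcd(1, 5356) = 1.
1 divides 67, so integer solutions exist.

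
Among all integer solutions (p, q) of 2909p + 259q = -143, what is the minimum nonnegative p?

71

gcd(2909, 259):
  2909 = 11×259 + 60
  259 = 4×60 + 19
  60 = 3×19 + 3
  19 = 6×3 + 1
  3 = 3×1
so gcd(2909, 259) = 1.
1 divides -143, so solutions exist.
Back-substitute for Bézout coefficients:
  1 = 19 - 6×3
  ... = 2909×(-82) + 259×(921)
Scale by -143/1 = -143: (p₀, q₀) = (11726, -131703).
General solution: p = 11726 + 259t, q = -131703 - 2909t for integer t.
p ≥ 0: smallest is 11726 mod 259 = 71 (at t = -45), with q = -798.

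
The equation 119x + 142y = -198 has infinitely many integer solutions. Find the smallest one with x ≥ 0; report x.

gcd(142, 119):
  142 = 1·119 + 23
  119 = 5·23 + 4
  23 = 5·4 + 3
  4 = 1·3 + 1
  3 = 3·1
so gcd(142, 119) = 1.
1 divides -198, so solutions exist.
Back-substitute for Bézout coefficients:
  1 = 4 - 1·3
  ... = 119·(37) + 142·(-31)
Scale by -198/1 = -198: (x₀, y₀) = (-7326, 6138).
General solution: x = -7326 + 142t, y = 6138 - 119t for integer t.
x ≥ 0: smallest is -7326 mod 142 = 58 (at t = 52), with y = -50.

58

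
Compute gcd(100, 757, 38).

1

gcd(757, 100) = 1.
gcd(1, 38) = 1.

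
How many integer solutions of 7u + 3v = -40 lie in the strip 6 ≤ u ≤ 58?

gcd(7, 3):
  7 = 2·3 + 1
  3 = 3·1
so gcd(7, 3) = 1.
Back-substitute for Bézout coefficients:
  1 = 7 - 2·3
  ... = 7·(1) + 3·(-2)
Scale by -40: particular solution (-40, 80); reduce u mod 3: (2, -18).
General solution: u = 2 + 3t, v = -18 - 7t for integer t.
6 ≤ 2 + 3t ≤ 58 gives t ∈ [2, 18], which is 17 values.

17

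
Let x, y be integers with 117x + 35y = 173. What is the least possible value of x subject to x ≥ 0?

gcd(117, 35):
  117 = 3*35 + 12
  35 = 2*12 + 11
  12 = 1*11 + 1
  11 = 11*1
so gcd(117, 35) = 1.
1 divides 173, so solutions exist.
Back-substitute for Bézout coefficients:
  1 = 12 - 1*11
  ... = 117*(3) + 35*(-10)
Scale by 173/1 = 173: (x₀, y₀) = (519, -1730).
General solution: x = 519 + 35t, y = -1730 - 117t for integer t.
x ≥ 0: smallest is 519 mod 35 = 29 (at t = -14), with y = -92.

29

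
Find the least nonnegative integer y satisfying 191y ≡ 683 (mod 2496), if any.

gcd(2496, 191):
  2496 = 13*191 + 13
  191 = 14*13 + 9
  13 = 1*9 + 4
  9 = 2*4 + 1
  4 = 4*1
so gcd(2496, 191) = 1.
1 divides 683, so solutions exist.
Back-substitute for Bézout coefficients:
  1 = 9 - 2*4
  ... = 191*(575) + 2496*(-44)
So 191*(575) ≡ 1 (mod 2496); multiply by 683: y ≡ 392725 (mod 2496).
Smallest nonnegative: y = 392725 mod 2496 = 853.

853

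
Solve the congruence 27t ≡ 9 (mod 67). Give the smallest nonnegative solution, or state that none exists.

gcd(67, 27) = 1  (67 = 2*27 + 13, 27 = 2*13 + 1, 13 = 13*1).
1 divides 9, so solutions exist.
Back-substituting, 27*(5) + 67*(-2) = 1.
So 27*(5) ≡ 1 (mod 67); multiply by 9: t ≡ 45 (mod 67).
Smallest nonnegative: t = 45 mod 67 = 45.

45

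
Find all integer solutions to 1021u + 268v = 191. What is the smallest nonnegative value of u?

gcd(1021, 268) = 1.
1 divides 191, so solutions exist.
By Bézout, 1021×(21) + 268×(-80) = 1.
Scale by 191/1 = 191: (u₀, v₀) = (4011, -15280).
General solution: u = 4011 + 268t, v = -15280 - 1021t for integer t.
u ≥ 0: smallest is 4011 mod 268 = 259 (at t = -14), with v = -986.

259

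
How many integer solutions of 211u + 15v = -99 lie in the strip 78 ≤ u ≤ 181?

7

gcd(211, 15) = 1.
By Bézout, 211·(1) + 15·(-14) = 1.
Particular solution: (6, -91).
General solution: u = 6 + 15t, v = -91 - 211t for integer t.
78 ≤ 6 + 15t ≤ 181 gives t ∈ [5, 11], which is 7 values.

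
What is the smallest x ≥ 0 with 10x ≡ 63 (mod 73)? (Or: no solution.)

72

gcd(73, 10) = 1  (73 = 7×10 + 3, 10 = 3×3 + 1, 3 = 3×1).
1 divides 63, so solutions exist.
Back-substituting, 10×(22) + 73×(-3) = 1.
So 10×(22) ≡ 1 (mod 73); multiply by 63: x ≡ 1386 (mod 73).
Smallest nonnegative: x = 1386 mod 73 = 72.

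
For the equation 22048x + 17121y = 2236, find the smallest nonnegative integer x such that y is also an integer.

202

gcd(22048, 17121) = 13.
13 divides 2236, so solutions exist.
By Bézout, 22048·(139) + 17121·(-179) = 13.
Scale by 2236/13 = 172: (x₀, y₀) = (23908, -30788).
General solution: x = 23908 + 1317t, y = -30788 - 1696t for integer t.
x ≥ 0: smallest is 23908 mod 1317 = 202 (at t = -18), with y = -260.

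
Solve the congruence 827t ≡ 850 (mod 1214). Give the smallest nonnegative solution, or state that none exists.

804

gcd(1214, 827) = 1.
1 divides 850, so solutions exist.
By Bézout, 827×(-229) + 1214×(156) = 1.
So 827×(-229) ≡ 1 (mod 1214); multiply by 850: t ≡ -194650 (mod 1214).
Smallest nonnegative: t = -194650 mod 1214 = 804.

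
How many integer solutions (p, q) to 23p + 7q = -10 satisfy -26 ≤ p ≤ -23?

1

gcd(23, 7) = 1  (23 = 3×7 + 2, 7 = 3×2 + 1, 2 = 2×1).
Back-substituting, 23×(-3) + 7×(10) = 1.
Scale by -10: particular solution (30, -100); reduce p mod 7: (2, -8).
General solution: p = 2 + 7t, q = -8 - 23t for integer t.
-26 ≤ 2 + 7t ≤ -23 gives t ∈ [-4, -4], which is 1 value.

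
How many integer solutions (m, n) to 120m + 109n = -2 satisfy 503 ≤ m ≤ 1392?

8

gcd(120, 109):
  120 = 1*109 + 11
  109 = 9*11 + 10
  11 = 1*10 + 1
  10 = 10*1
so gcd(120, 109) = 1.
Back-substitute for Bézout coefficients:
  1 = 11 - 1*10
  ... = 120*(10) + 109*(-11)
Scale by -2: particular solution (-20, 22); reduce m mod 109: (89, -98).
General solution: m = 89 + 109t, n = -98 - 120t for integer t.
503 ≤ 89 + 109t ≤ 1392 gives t ∈ [4, 11], which is 8 values.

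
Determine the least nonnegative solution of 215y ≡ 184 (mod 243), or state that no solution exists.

gcd(243, 215) = 1.
1 divides 184, so solutions exist.
By Bézout, 215×(26) + 243×(-23) = 1.
So 215×(26) ≡ 1 (mod 243); multiply by 184: y ≡ 4784 (mod 243).
Smallest nonnegative: y = 4784 mod 243 = 167.

167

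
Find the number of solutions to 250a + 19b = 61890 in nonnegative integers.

gcd(250, 19) = 1.
By Bézout, 250·(-6) + 19·(79) = 1.
One solution: (15, 3060).
General: a = 15 + 19t, b = 3060 - 250t.
a ≥ 0 ⇒ t ≥ 0; b ≥ 0 ⇒ t ≤ 12. So t ∈ [0, 12]: 13 solutions.

13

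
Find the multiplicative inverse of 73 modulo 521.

364

gcd(521, 73) = 1  (521 = 7×73 + 10, 73 = 7×10 + 3, 10 = 3×3 + 1, 3 = 3×1).
Back-substituting, 73×(-157) + 521×(22) = 1.
So 73×-157 ≡ 1 (mod 521), and -157 mod 521 = 364.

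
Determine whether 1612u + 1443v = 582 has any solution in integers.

gcd(1612, 1443) = 13.
13 does not divide 582 (remainder 10), so no integer solutions.

no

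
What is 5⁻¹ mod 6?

5

gcd(6, 5) = 1.
By Bézout, 5×(-1) + 6×(1) = 1.
So 5×-1 ≡ 1 (mod 6), and -1 mod 6 = 5.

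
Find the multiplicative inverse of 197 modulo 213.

gcd(213, 197) = 1  (213 = 1×197 + 16, 197 = 12×16 + 5, 16 = 3×5 + 1, 5 = 5×1).
Back-substituting, 197×(-40) + 213×(37) = 1.
So 197×-40 ≡ 1 (mod 213), and -40 mod 213 = 173.

173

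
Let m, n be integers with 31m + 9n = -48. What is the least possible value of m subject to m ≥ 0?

6

gcd(31, 9):
  31 = 3×9 + 4
  9 = 2×4 + 1
  4 = 4×1
so gcd(31, 9) = 1.
1 divides -48, so solutions exist.
Back-substitute for Bézout coefficients:
  1 = 9 - 2×4
  ... = 31×(-2) + 9×(7)
Scale by -48/1 = -48: (m₀, n₀) = (96, -336).
General solution: m = 96 + 9t, n = -336 - 31t for integer t.
m ≥ 0: smallest is 96 mod 9 = 6 (at t = -10), with n = -26.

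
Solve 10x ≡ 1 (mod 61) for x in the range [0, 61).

gcd(61, 10):
  61 = 6*10 + 1
  10 = 10*1
so gcd(61, 10) = 1.
Back-substitute for Bézout coefficients:
  1 = 61 - 6*10
  ... = 10*(-6) + 61*(1)
So 10*-6 ≡ 1 (mod 61), and -6 mod 61 = 55.

55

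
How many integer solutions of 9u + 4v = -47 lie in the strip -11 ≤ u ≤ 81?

gcd(9, 4):
  9 = 2·4 + 1
  4 = 4·1
so gcd(9, 4) = 1.
Back-substitute for Bézout coefficients:
  1 = 9 - 2·4
  ... = 9·(1) + 4·(-2)
Scale by -47: particular solution (-47, 94); reduce u mod 4: (1, -14).
General solution: u = 1 + 4t, v = -14 - 9t for integer t.
-11 ≤ 1 + 4t ≤ 81 gives t ∈ [-3, 20], which is 24 values.

24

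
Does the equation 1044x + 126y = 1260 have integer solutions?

gcd(1044, 126):
  1044 = 8·126 + 36
  126 = 3·36 + 18
  36 = 2·18
so gcd(1044, 126) = 18.
18 divides 1260, so integer solutions exist.

yes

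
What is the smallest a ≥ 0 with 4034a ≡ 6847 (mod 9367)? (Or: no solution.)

5888

gcd(9367, 4034) = 1.
1 divides 6847, so solutions exist.
By Bézout, 4034*(-1846) + 9367*(795) = 1.
So 4034*(-1846) ≡ 1 (mod 9367); multiply by 6847: a ≡ -12639562 (mod 9367).
Smallest nonnegative: a = -12639562 mod 9367 = 5888.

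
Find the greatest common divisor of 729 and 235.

gcd(729, 235):
  729 = 3·235 + 24
  235 = 9·24 + 19
  24 = 1·19 + 5
  19 = 3·5 + 4
  5 = 1·4 + 1
  4 = 4·1
so gcd(729, 235) = 1.

1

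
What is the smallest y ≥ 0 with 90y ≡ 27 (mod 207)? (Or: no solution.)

21

gcd(207, 90) = 9  (207 = 2·90 + 27, 90 = 3·27 + 9, 27 = 3·9).
9 divides 27, so solutions exist.
Back-substituting, 90·(7) + 207·(-3) = 9.
So 90·(7) ≡ 9 (mod 207); multiply by 3: y ≡ 21 (mod 23).
Smallest nonnegative: y = 21 mod 23 = 21.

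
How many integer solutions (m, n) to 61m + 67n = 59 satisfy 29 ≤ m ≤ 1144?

gcd(67, 61) = 1  (67 = 1*61 + 6, 61 = 10*6 + 1, 6 = 6*1).
Back-substituting, 61*(11) + 67*(-10) = 1.
Scale by 59: particular solution (649, -590); reduce m mod 67: (46, -41).
General solution: m = 46 + 67t, n = -41 - 61t for integer t.
29 ≤ 46 + 67t ≤ 1144 gives t ∈ [0, 16], which is 17 values.

17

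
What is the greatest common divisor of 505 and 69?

1

gcd(505, 69):
  505 = 7*69 + 22
  69 = 3*22 + 3
  22 = 7*3 + 1
  3 = 3*1
so gcd(505, 69) = 1.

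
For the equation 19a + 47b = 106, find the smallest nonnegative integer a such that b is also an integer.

13

gcd(47, 19) = 1.
1 divides 106, so solutions exist.
By Bézout, 19×(5) + 47×(-2) = 1.
Scale by 106/1 = 106: (a₀, b₀) = (530, -212).
General solution: a = 530 + 47t, b = -212 - 19t for integer t.
a ≥ 0: smallest is 530 mod 47 = 13 (at t = -11), with b = -3.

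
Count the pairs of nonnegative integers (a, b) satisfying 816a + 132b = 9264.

1

gcd(816, 132):
  816 = 6×132 + 24
  132 = 5×24 + 12
  24 = 2×12
so gcd(816, 132) = 12.
Back-substitute for Bézout coefficients:
  12 = 132 - 5×24
  ... = 816×(-5) + 132×(31)
Scale by 772: one solution is (-3860, 23932). Reduce a mod 11: (1, 64).
General: a = 1 + 11t, b = 64 - 68t.
a ≥ 0 ⇒ t ≥ 0; b ≥ 0 ⇒ t ≤ 0. So t ∈ [0, 0]: 1 solution.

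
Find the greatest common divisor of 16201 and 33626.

gcd(33626, 16201):
  33626 = 2·16201 + 1224
  16201 = 13·1224 + 289
  1224 = 4·289 + 68
  289 = 4·68 + 17
  68 = 4·17
so gcd(33626, 16201) = 17.

17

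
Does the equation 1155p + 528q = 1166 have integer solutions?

no

gcd(1155, 528) = 33  (1155 = 2×528 + 99, 528 = 5×99 + 33, 99 = 3×33).
33 does not divide 1166 (remainder 11), so no integer solutions.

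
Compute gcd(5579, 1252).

1

gcd(5579, 1252) = 1  (5579 = 4×1252 + 571, 1252 = 2×571 + 110, 571 = 5×110 + 21, 110 = 5×21 + 5, 21 = 4×5 + 1, 5 = 5×1).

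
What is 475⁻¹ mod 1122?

985

gcd(1122, 475) = 1  (1122 = 2*475 + 172, 475 = 2*172 + 131, 172 = 1*131 + 41, 131 = 3*41 + 8, 41 = 5*8 + 1, 8 = 8*1).
Back-substituting, 475*(-137) + 1122*(58) = 1.
So 475*-137 ≡ 1 (mod 1122), and -137 mod 1122 = 985.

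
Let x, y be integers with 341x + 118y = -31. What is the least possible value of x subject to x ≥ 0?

gcd(341, 118):
  341 = 2·118 + 105
  118 = 1·105 + 13
  105 = 8·13 + 1
  13 = 13·1
so gcd(341, 118) = 1.
1 divides -31, so solutions exist.
Back-substitute for Bézout coefficients:
  1 = 105 - 8·13
  ... = 341·(9) + 118·(-26)
Scale by -31/1 = -31: (x₀, y₀) = (-279, 806).
General solution: x = -279 + 118t, y = 806 - 341t for integer t.
x ≥ 0: smallest is -279 mod 118 = 75 (at t = 3), with y = -217.

75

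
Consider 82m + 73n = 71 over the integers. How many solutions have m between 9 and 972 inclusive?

gcd(82, 73) = 1.
By Bézout, 82×(-8) + 73×(9) = 1.
Particular solution: (16, -17).
General solution: m = 16 + 73t, n = -17 - 82t for integer t.
9 ≤ 16 + 73t ≤ 972 gives t ∈ [0, 13], which is 14 values.

14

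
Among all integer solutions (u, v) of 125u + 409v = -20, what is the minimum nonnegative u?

gcd(409, 125) = 1  (409 = 3×125 + 34, 125 = 3×34 + 23, 34 = 1×23 + 11, 23 = 2×11 + 1, 11 = 11×1).
1 divides -20, so solutions exist.
Back-substituting, 125×(36) + 409×(-11) = 1.
Scale by -20/1 = -20: (u₀, v₀) = (-720, 220).
General solution: u = -720 + 409t, v = 220 - 125t for integer t.
u ≥ 0: smallest is -720 mod 409 = 98 (at t = 2), with v = -30.

98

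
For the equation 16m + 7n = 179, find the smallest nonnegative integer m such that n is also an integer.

gcd(16, 7) = 1.
1 divides 179, so solutions exist.
By Bézout, 16*(-3) + 7*(7) = 1.
Scale by 179/1 = 179: (m₀, n₀) = (-537, 1253).
General solution: m = -537 + 7t, n = 1253 - 16t for integer t.
m ≥ 0: smallest is -537 mod 7 = 2 (at t = 77), with n = 21.

2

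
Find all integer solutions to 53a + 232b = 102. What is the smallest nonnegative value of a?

gcd(232, 53):
  232 = 4·53 + 20
  53 = 2·20 + 13
  20 = 1·13 + 7
  13 = 1·7 + 6
  7 = 1·6 + 1
  6 = 6·1
so gcd(232, 53) = 1.
1 divides 102, so solutions exist.
Back-substitute for Bézout coefficients:
  1 = 7 - 1·6
  ... = 53·(-35) + 232·(8)
Scale by 102/1 = 102: (a₀, b₀) = (-3570, 816).
General solution: a = -3570 + 232t, b = 816 - 53t for integer t.
a ≥ 0: smallest is -3570 mod 232 = 142 (at t = 16), with b = -32.

142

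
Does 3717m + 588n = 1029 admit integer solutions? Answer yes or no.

gcd(3717, 588) = 21  (3717 = 6·588 + 189, 588 = 3·189 + 21, 189 = 9·21).
21 divides 1029, so integer solutions exist.

yes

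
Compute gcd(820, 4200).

20

gcd(4200, 820):
  4200 = 5×820 + 100
  820 = 8×100 + 20
  100 = 5×20
so gcd(4200, 820) = 20.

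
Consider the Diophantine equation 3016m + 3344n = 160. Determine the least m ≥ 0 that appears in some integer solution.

gcd(3344, 3016) = 8  (3344 = 1·3016 + 328, 3016 = 9·328 + 64, 328 = 5·64 + 8, 64 = 8·8).
8 divides 160, so solutions exist.
Back-substituting, 3016·(-51) + 3344·(46) = 8.
Scale by 160/8 = 20: (m₀, n₀) = (-1020, 920).
General solution: m = -1020 + 418t, n = 920 - 377t for integer t.
m ≥ 0: smallest is -1020 mod 418 = 234 (at t = 3), with n = -211.

234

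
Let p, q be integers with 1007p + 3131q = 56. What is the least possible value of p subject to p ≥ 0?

gcd(3131, 1007):
  3131 = 3*1007 + 110
  1007 = 9*110 + 17
  110 = 6*17 + 8
  17 = 2*8 + 1
  8 = 8*1
so gcd(3131, 1007) = 1.
1 divides 56, so solutions exist.
Back-substitute for Bézout coefficients:
  1 = 17 - 2*8
  ... = 1007*(370) + 3131*(-119)
Scale by 56/1 = 56: (p₀, q₀) = (20720, -6664).
General solution: p = 20720 + 3131t, q = -6664 - 1007t for integer t.
p ≥ 0: smallest is 20720 mod 3131 = 1934 (at t = -6), with q = -622.

1934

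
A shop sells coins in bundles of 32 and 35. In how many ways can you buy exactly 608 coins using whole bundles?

1

Need nonnegative integers with 32j + 35k = 608.
gcd(32, 35) = 1, and 32·(-12) + 35·(11) = 1.
So (j₀, k₀) = (-7296, 6688); general j = -7296 + 35t, k = 6688 - 32t.
j ≥ 0 ⇒ t ≥ 209; k ≥ 0 ⇒ t ≤ 209. That's 1 value of t.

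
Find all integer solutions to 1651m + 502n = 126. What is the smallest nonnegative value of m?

gcd(1651, 502) = 1.
1 divides 126, so solutions exist.
By Bézout, 1651×(-45) + 502×(148) = 1.
Scale by 126/1 = 126: (m₀, n₀) = (-5670, 18648).
General solution: m = -5670 + 502t, n = 18648 - 1651t for integer t.
m ≥ 0: smallest is -5670 mod 502 = 354 (at t = 12), with n = -1164.

354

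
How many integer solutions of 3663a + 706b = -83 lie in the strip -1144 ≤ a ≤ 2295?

gcd(3663, 706) = 1.
By Bézout, 3663×(-69) + 706×(358) = 1.
Particular solution: (79, -410).
General solution: a = 79 + 706t, b = -410 - 3663t for integer t.
-1144 ≤ 79 + 706t ≤ 2295 gives t ∈ [-1, 3], which is 5 values.

5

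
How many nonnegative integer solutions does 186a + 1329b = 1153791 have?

gcd(1329, 186) = 3.
By Bézout, 186×(-50) + 1329×(7) = 3.
One solution: (337, 821).
General: a = 337 + 443t, b = 821 - 62t.
a ≥ 0 ⇒ t ≥ 0; b ≥ 0 ⇒ t ≤ 13. So t ∈ [0, 13]: 14 solutions.

14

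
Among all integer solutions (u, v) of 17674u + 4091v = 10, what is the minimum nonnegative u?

1499

gcd(17674, 4091):
  17674 = 4×4091 + 1310
  4091 = 3×1310 + 161
  1310 = 8×161 + 22
  161 = 7×22 + 7
  22 = 3×7 + 1
  7 = 7×1
so gcd(17674, 4091) = 1.
1 divides 10, so solutions exist.
Back-substitute for Bézout coefficients:
  1 = 22 - 3×7
  ... = 17674×(559) + 4091×(-2415)
Scale by 10/1 = 10: (u₀, v₀) = (5590, -24150).
General solution: u = 5590 + 4091t, v = -24150 - 17674t for integer t.
u ≥ 0: smallest is 5590 mod 4091 = 1499 (at t = -1), with v = -6476.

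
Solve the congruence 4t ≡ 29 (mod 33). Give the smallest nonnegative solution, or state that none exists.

gcd(33, 4):
  33 = 8×4 + 1
  4 = 4×1
so gcd(33, 4) = 1.
1 divides 29, so solutions exist.
Back-substitute for Bézout coefficients:
  1 = 33 - 8×4
  ... = 4×(-8) + 33×(1)
So 4×(-8) ≡ 1 (mod 33); multiply by 29: t ≡ -232 (mod 33).
Smallest nonnegative: t = -232 mod 33 = 32.

32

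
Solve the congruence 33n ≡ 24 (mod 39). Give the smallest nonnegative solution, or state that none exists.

gcd(39, 33):
  39 = 1·33 + 6
  33 = 5·6 + 3
  6 = 2·3
so gcd(39, 33) = 3.
3 divides 24, so solutions exist.
Back-substitute for Bézout coefficients:
  3 = 33 - 5·6
  ... = 33·(6) + 39·(-5)
So 33·(6) ≡ 3 (mod 39); multiply by 8: n ≡ 48 (mod 13).
Smallest nonnegative: n = 48 mod 13 = 9.

9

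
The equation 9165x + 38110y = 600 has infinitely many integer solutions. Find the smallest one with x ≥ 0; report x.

gcd(38110, 9165) = 5  (38110 = 4×9165 + 1450, 9165 = 6×1450 + 465, 1450 = 3×465 + 55, 465 = 8×55 + 25, 55 = 2×25 + 5, 25 = 5×5).
5 divides 600, so solutions exist.
Back-substituting, 9165×(-1393) + 38110×(335) = 5.
Scale by 600/5 = 120: (x₀, y₀) = (-167160, 40200).
General solution: x = -167160 + 7622t, y = 40200 - 1833t for integer t.
x ≥ 0: smallest is -167160 mod 7622 = 524 (at t = 22), with y = -126.

524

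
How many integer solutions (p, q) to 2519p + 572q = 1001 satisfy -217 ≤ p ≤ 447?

gcd(2519, 572) = 11.
By Bézout, 2519*(5) + 572*(-22) = 11.
Particular solution: (39, -170).
General solution: p = 39 + 52t, q = -170 - 229t for integer t.
-217 ≤ 39 + 52t ≤ 447 gives t ∈ [-4, 7], which is 12 values.

12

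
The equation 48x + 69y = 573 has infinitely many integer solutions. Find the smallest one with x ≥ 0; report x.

22

gcd(69, 48):
  69 = 1·48 + 21
  48 = 2·21 + 6
  21 = 3·6 + 3
  6 = 2·3
so gcd(69, 48) = 3.
3 divides 573, so solutions exist.
Back-substitute for Bézout coefficients:
  3 = 21 - 3·6
  ... = 48·(-10) + 69·(7)
Scale by 573/3 = 191: (x₀, y₀) = (-1910, 1337).
General solution: x = -1910 + 23t, y = 1337 - 16t for integer t.
x ≥ 0: smallest is -1910 mod 23 = 22 (at t = 84), with y = -7.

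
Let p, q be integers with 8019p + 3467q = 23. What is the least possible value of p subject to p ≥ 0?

gcd(8019, 3467) = 1  (8019 = 2·3467 + 1085, 3467 = 3·1085 + 212, 1085 = 5·212 + 25, 212 = 8·25 + 12, 25 = 2·12 + 1, 12 = 12·1).
1 divides 23, so solutions exist.
Back-substituting, 8019·(278) + 3467·(-643) = 1.
Scale by 23/1 = 23: (p₀, q₀) = (6394, -14789).
General solution: p = 6394 + 3467t, q = -14789 - 8019t for integer t.
p ≥ 0: smallest is 6394 mod 3467 = 2927 (at t = -1), with q = -6770.

2927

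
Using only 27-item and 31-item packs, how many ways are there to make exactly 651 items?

Need nonnegative integers with 27j + 31k = 651.
gcd(27, 31) = 1, and 27·(-8) + 31·(7) = 1.
So (j₀, k₀) = (-5208, 4557); general j = -5208 + 31t, k = 4557 - 27t.
j ≥ 0 ⇒ t ≥ 168; k ≥ 0 ⇒ t ≤ 168. That's 1 value of t.

1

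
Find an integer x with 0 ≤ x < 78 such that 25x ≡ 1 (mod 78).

gcd(78, 25) = 1  (78 = 3×25 + 3, 25 = 8×3 + 1, 3 = 3×1).
Back-substituting, 25×(25) + 78×(-8) = 1.
So 25×25 ≡ 1 (mod 78), and 25 mod 78 = 25.

25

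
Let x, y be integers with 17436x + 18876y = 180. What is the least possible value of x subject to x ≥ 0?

983

gcd(18876, 17436) = 12.
12 divides 180, so solutions exist.
By Bézout, 17436×(485) + 18876×(-448) = 12.
Scale by 180/12 = 15: (x₀, y₀) = (7275, -6720).
General solution: x = 7275 + 1573t, y = -6720 - 1453t for integer t.
x ≥ 0: smallest is 7275 mod 1573 = 983 (at t = -4), with y = -908.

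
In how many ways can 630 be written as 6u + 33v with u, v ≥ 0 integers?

gcd(33, 6) = 3  (33 = 5·6 + 3, 6 = 2·3).
Back-substituting, 6·(-5) + 33·(1) = 3.
Scale by 210: one solution is (-1050, 210). Reduce u mod 11: (6, 18).
General: u = 6 + 11t, v = 18 - 2t.
u ≥ 0 ⇒ t ≥ 0; v ≥ 0 ⇒ t ≤ 9. So t ∈ [0, 9]: 10 solutions.

10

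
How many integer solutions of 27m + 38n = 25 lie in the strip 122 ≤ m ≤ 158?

1

gcd(38, 27):
  38 = 1*27 + 11
  27 = 2*11 + 5
  11 = 2*5 + 1
  5 = 5*1
so gcd(38, 27) = 1.
Back-substitute for Bézout coefficients:
  1 = 11 - 2*5
  ... = 27*(-7) + 38*(5)
Scale by 25: particular solution (-175, 125); reduce m mod 38: (15, -10).
General solution: m = 15 + 38t, n = -10 - 27t for integer t.
122 ≤ 15 + 38t ≤ 158 gives t ∈ [3, 3], which is 1 value.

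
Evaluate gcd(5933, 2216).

gcd(5933, 2216) = 1  (5933 = 2·2216 + 1501, 2216 = 1·1501 + 715, 1501 = 2·715 + 71, 715 = 10·71 + 5, 71 = 14·5 + 1, 5 = 5·1).

1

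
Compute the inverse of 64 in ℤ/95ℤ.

49

gcd(95, 64):
  95 = 1·64 + 31
  64 = 2·31 + 2
  31 = 15·2 + 1
  2 = 2·1
so gcd(95, 64) = 1.
Back-substitute for Bézout coefficients:
  1 = 31 - 15·2
  ... = 64·(-46) + 95·(31)
So 64·-46 ≡ 1 (mod 95), and -46 mod 95 = 49.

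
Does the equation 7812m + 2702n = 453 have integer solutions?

no

gcd(7812, 2702) = 14  (7812 = 2·2702 + 2408, 2702 = 1·2408 + 294, 2408 = 8·294 + 56, 294 = 5·56 + 14, 56 = 4·14).
14 does not divide 453 (remainder 5), so no integer solutions.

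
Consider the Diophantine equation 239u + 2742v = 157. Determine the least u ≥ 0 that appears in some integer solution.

gcd(2742, 239):
  2742 = 11*239 + 113
  239 = 2*113 + 13
  113 = 8*13 + 9
  13 = 1*9 + 4
  9 = 2*4 + 1
  4 = 4*1
so gcd(2742, 239) = 1.
1 divides 157, so solutions exist.
Back-substitute for Bézout coefficients:
  1 = 9 - 2*4
  ... = 239*(-631) + 2742*(55)
Scale by 157/1 = 157: (u₀, v₀) = (-99067, 8635).
General solution: u = -99067 + 2742t, v = 8635 - 239t for integer t.
u ≥ 0: smallest is -99067 mod 2742 = 2387 (at t = 37), with v = -208.

2387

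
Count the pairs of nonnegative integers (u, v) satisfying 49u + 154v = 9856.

10

gcd(154, 49) = 7.
By Bézout, 49*(-3) + 154*(1) = 7.
One solution: (0, 64).
General: u = 0 + 22t, v = 64 - 7t.
u ≥ 0 ⇒ t ≥ 0; v ≥ 0 ⇒ t ≤ 9. So t ∈ [0, 9]: 10 solutions.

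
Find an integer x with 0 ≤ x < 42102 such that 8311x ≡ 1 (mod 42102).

32173

gcd(42102, 8311):
  42102 = 5*8311 + 547
  8311 = 15*547 + 106
  547 = 5*106 + 17
  106 = 6*17 + 4
  17 = 4*4 + 1
  4 = 4*1
so gcd(42102, 8311) = 1.
Back-substitute for Bézout coefficients:
  1 = 17 - 4*4
  ... = 8311*(-9929) + 42102*(1960)
So 8311*-9929 ≡ 1 (mod 42102), and -9929 mod 42102 = 32173.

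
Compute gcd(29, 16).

1

gcd(29, 16):
  29 = 1*16 + 13
  16 = 1*13 + 3
  13 = 4*3 + 1
  3 = 3*1
so gcd(29, 16) = 1.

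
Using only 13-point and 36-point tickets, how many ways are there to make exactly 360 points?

Need nonnegative integers with 13j + 36k = 360.
gcd(13, 36) = 1, and 13·(-11) + 36·(4) = 1.
So (j₀, k₀) = (-3960, 1440); general j = -3960 + 36t, k = 1440 - 13t.
j ≥ 0 ⇒ t ≥ 110; k ≥ 0 ⇒ t ≤ 110. That's 1 value of t.

1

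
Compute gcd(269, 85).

gcd(269, 85):
  269 = 3×85 + 14
  85 = 6×14 + 1
  14 = 14×1
so gcd(269, 85) = 1.

1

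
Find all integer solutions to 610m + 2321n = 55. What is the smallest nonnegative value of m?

704

gcd(2321, 610) = 1.
1 divides 55, so solutions exist.
By Bézout, 610×(-156) + 2321×(41) = 1.
Scale by 55/1 = 55: (m₀, n₀) = (-8580, 2255).
General solution: m = -8580 + 2321t, n = 2255 - 610t for integer t.
m ≥ 0: smallest is -8580 mod 2321 = 704 (at t = 4), with n = -185.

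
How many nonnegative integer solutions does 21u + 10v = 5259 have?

gcd(21, 10) = 1  (21 = 2*10 + 1, 10 = 10*1).
Back-substituting, 21*(1) + 10*(-2) = 1.
Scale by 5259: one solution is (5259, -10518). Reduce u mod 10: (9, 507).
General: u = 9 + 10t, v = 507 - 21t.
u ≥ 0 ⇒ t ≥ 0; v ≥ 0 ⇒ t ≤ 24. So t ∈ [0, 24]: 25 solutions.

25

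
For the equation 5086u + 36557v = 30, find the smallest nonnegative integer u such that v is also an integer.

gcd(36557, 5086) = 1  (36557 = 7*5086 + 955, 5086 = 5*955 + 311, 955 = 3*311 + 22, 311 = 14*22 + 3, 22 = 7*3 + 1, 3 = 3*1).
1 divides 30, so solutions exist.
Back-substituting, 5086*(-11637) + 36557*(1619) = 1.
Scale by 30/1 = 30: (u₀, v₀) = (-349110, 48570).
General solution: u = -349110 + 36557t, v = 48570 - 5086t for integer t.
u ≥ 0: smallest is -349110 mod 36557 = 16460 (at t = 10), with v = -2290.

16460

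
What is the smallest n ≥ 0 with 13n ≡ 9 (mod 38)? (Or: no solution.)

27

gcd(38, 13):
  38 = 2·13 + 12
  13 = 1·12 + 1
  12 = 12·1
so gcd(38, 13) = 1.
1 divides 9, so solutions exist.
Back-substitute for Bézout coefficients:
  1 = 13 - 1·12
  ... = 13·(3) + 38·(-1)
So 13·(3) ≡ 1 (mod 38); multiply by 9: n ≡ 27 (mod 38).
Smallest nonnegative: n = 27 mod 38 = 27.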